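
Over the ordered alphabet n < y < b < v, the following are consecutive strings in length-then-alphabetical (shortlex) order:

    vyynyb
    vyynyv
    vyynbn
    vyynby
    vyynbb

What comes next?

The successor of vyynbb increments the rightmost position that isn't already v and resets every position after it to n.

vyynbv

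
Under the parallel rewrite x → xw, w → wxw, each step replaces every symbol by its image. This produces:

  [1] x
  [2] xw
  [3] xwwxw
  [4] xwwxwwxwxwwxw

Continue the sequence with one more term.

Rewriting the 13 symbols of xwwxwwxwxwwxw one by one yields xw wxw wxw xw wxw wxw xw wxw xw wxw wxw xw wxw; concatenated:

xwwxwwxwxwwxwwxwxwwxwxwwxwwxwxwwxw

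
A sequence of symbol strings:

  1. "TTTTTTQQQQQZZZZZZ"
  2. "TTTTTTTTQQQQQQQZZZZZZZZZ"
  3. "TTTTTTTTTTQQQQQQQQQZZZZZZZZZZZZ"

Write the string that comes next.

TTTTTTTTTTTTQQQQQQQQQQQZZZZZZZZZZZZZZZ

Term n consists of 2n+2 T's, followed by 2n+1 Q's, followed by 3n Z's, where the shown terms are n = 2, 3, 4.
At n = 5 the blocks have lengths 12, 11, 15.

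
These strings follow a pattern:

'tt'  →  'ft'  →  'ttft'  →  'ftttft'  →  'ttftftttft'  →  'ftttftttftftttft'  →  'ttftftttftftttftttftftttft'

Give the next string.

ftttftttftftttftttftftttftftttftttftftttft

Each term (from the third on) is the two preceding terms concatenated in order: term 3 = tt·ft = ttft.
So term 8 is ftttftttftftttft·ttftftttftftttftttftftttft.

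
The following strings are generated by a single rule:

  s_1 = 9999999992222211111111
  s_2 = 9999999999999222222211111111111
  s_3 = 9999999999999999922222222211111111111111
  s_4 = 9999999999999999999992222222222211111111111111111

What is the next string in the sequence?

9999999999999999999999999222222222222211111111111111111111

Term n consists of 4n+1 9's, followed by 2n+1 2's, followed by 3n+2 1's, where the shown terms are n = 2, 3, 4, 5.
At n = 6 the blocks have lengths 25, 13, 20.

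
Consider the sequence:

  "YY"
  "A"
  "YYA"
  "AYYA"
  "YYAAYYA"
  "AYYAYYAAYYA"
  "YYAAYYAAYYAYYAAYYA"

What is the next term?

AYYAYYAAYYAYYAAYYAAYYAYYAAYYA

Each term (from the third on) is the two preceding terms concatenated in order: term 3 = YY·A = YYA.
Continuing: AYYAYYAAYYA · YYAAYYAAYYAYYAAYYA gives term 8.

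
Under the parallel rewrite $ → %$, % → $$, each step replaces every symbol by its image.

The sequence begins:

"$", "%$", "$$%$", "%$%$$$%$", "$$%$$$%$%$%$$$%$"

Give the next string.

φ($$%$$$%$%$%$$$%$) expands symbol-by-symbol to %$ %$ $$ %$ %$ %$ $$ %$ $$ %$ $$ %$ %$ %$ $$ %$; joining the 16 pieces gives the next term.

%$%$$$%$%$%$$$%$$$%$$$%$%$%$$$%$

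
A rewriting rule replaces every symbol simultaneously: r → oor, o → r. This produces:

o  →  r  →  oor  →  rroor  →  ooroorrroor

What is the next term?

Expanding ooroorrroor: o→r, o→r, r→oor, o→r, o→r, r→oor, r→oor, r→oor, o→r, o→r, r→oor. Concatenated: r r oor r r oor oor oor r r oor.

rroorrroorooroorrroor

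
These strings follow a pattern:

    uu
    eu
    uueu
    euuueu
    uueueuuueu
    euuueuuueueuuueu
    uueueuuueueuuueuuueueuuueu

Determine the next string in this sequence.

euuueuuueueuuueuuueueuuueueuuueuuueueuuueu

Each term (from the third on) is the two preceding terms concatenated in order: term 3 = uu·eu = uueu.
Continuing: euuueuuueueuuueu · uueueuuueueuuueuuueueuuueu gives term 8.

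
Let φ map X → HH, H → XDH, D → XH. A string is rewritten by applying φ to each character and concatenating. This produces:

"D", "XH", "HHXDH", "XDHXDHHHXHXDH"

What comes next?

Rewriting the 13 symbols of XDHXDHHHXHXDH one by one yields HH XH XDH HH XH XDH XDH XDH HH XDH HH XH XDH; concatenated:

HHXHXDHHHXHXDHXDHXDHHHXDHHHXHXDH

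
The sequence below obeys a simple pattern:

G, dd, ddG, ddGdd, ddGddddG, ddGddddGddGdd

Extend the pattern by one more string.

Each term (from the third on) is the previous term followed by the one before it: term 3 = dd·G = ddG.
The next term joins ddGddddGddGdd and ddGddddG.

ddGddddGddGddddGddddG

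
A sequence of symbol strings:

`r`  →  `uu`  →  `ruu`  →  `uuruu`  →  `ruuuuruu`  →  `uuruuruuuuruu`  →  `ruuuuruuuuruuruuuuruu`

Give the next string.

uuruuruuuuruuruuuuruuuuruuruuuuruu

From term 3 onward, concatenate the second-to-last term with the last: r·uu = ruu, uu·ruu = uuruu, …
So term 8 is uuruuruuuuruu·ruuuuruuuuruuruuuuruu.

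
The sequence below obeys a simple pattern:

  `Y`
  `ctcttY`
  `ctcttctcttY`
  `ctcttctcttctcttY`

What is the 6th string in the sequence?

ctcttctcttctcttctcttctcttY

Every step adds ctctt at the front: s(k+1) = ctctt·s(k).
From ctcttctcttctcttY, 2 further steps: ctcttctcttctcttY → ctcttctcttctcttctcttY → (answer).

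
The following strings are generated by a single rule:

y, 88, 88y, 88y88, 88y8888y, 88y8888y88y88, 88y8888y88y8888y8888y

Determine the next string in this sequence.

88y8888y88y8888y8888y88y8888y88y88

Each term (from the third on) is the previous term followed by the one before it: term 3 = 88·y = 88y.
Continuing: 88y8888y88y8888y8888y · 88y8888y88y88 gives term 8.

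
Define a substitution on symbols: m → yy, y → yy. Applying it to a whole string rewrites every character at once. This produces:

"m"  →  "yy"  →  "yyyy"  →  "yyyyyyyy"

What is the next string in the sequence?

Expanding yyyyyyyy: y→yy, y→yy, y→yy, y→yy, y→yy, y→yy, y→yy, y→yy. Concatenated: yy yy yy yy yy yy yy yy.

yyyyyyyyyyyyyyyy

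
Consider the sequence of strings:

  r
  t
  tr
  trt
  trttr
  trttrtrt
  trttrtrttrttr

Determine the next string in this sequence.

trttrtrttrttrtrttrtrt

This is a Fibonacci-style word recurrence s(k) = s(k−1)·s(k−2): e.g. t·r = tr.
So term 8 is trttrtrttrttr·trttrtrt.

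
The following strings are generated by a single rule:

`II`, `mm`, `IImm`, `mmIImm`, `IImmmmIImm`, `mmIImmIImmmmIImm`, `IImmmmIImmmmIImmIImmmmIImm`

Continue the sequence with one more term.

mmIImmIImmmmIImmIImmmmIImmmmIImmIImmmmIImm

This is a Fibonacci-style word recurrence s(k) = s(k−2)·s(k−1): e.g. II·mm = IImm.
Continuing: mmIImmIImmmmIImm · IImmmmIImmmmIImmIImmmmIImm gives term 8.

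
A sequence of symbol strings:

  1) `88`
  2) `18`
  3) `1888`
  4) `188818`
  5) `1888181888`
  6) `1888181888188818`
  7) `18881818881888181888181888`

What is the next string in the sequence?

188818188818881818881818881888181888188818

This is a Fibonacci-style word recurrence s(k) = s(k−1)·s(k−2): e.g. 18·88 = 1888.
So term 8 is 18881818881888181888181888·1888181888188818.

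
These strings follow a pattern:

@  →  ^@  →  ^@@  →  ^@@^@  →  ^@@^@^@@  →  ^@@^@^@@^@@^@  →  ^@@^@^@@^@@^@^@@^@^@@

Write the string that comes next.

This is a Fibonacci-style word recurrence s(k) = s(k−1)·s(k−2): e.g. ^@·@ = ^@@.
Continuing: ^@@^@^@@^@@^@^@@^@^@@ · ^@@^@^@@^@@^@ gives term 8.

^@@^@^@@^@@^@^@@^@^@@^@@^@^@@^@@^@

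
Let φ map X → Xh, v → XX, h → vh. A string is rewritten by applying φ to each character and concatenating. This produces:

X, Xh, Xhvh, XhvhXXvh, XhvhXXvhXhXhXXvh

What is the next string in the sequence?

Rewriting the 16 symbols of XhvhXXvhXhXhXXvh one by one yields Xh vh XX vh Xh Xh XX vh Xh vh Xh vh Xh Xh XX vh; concatenated:

XhvhXXvhXhXhXXvhXhvhXhvhXhXhXXvh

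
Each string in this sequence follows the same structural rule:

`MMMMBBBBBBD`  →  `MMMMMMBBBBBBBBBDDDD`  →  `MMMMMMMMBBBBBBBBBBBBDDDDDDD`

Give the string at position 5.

Each string has the form M^{2n+2} B^{3n+3} D^{3n-2} (n = 1, 2, …).
Setting n = 5 gives 12, 18, 13 characters in each block.

MMMMMMMMMMMMBBBBBBBBBBBBBBBBBBDDDDDDDDDDDDD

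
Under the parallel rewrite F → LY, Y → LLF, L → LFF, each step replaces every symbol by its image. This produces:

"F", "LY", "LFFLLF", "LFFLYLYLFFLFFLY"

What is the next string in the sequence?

Applying the rule to each of the 15 symbols of LFFLYLYLFFLFFLY gives the pieces LFF LY LY LFF LLF LFF LLF LFF LY LY LFF LY LY LFF LLF, which concatenate to the answer.

LFFLYLYLFFLLFLFFLLFLFFLYLYLFFLYLYLFFLLF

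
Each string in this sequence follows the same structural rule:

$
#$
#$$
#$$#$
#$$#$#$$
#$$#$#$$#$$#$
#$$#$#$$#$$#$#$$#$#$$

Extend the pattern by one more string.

#$$#$#$$#$$#$#$$#$#$$#$$#$#$$#$$#$

From term 3 onward, concatenate the last term with the second-to-last: #$·$ = #$$, #$$·#$ = #$$#$, …
Continuing: #$$#$#$$#$$#$#$$#$#$$ · #$$#$#$$#$$#$ gives term 8.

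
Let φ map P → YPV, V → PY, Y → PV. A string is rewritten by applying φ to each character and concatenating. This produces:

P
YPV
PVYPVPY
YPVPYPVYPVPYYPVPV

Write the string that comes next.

PVYPVPYYPVPVYPVPYPVYPVPYYPVPVPVYPVPYYPVPY

Applying the rule to each of the 17 symbols of YPVPYPVYPVPYYPVPV gives the pieces PV YPV PY YPV PV YPV PY PV YPV PY YPV PV PV YPV PY YPV PY, which concatenate to the answer.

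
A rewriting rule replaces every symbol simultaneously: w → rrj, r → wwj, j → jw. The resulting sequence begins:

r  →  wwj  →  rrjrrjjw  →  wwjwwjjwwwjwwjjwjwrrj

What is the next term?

Rewriting the 21 symbols of wwjwwjjwwwjwwjjwjwrrj one by one yields rrj rrj jw rrj rrj jw jw rrj rrj rrj jw rrj rrj jw jw rrj jw rrj wwj wwj jw; concatenated:

rrjrrjjwrrjrrjjwjwrrjrrjrrjjwrrjrrjjwjwrrjjwrrjwwjwwjjw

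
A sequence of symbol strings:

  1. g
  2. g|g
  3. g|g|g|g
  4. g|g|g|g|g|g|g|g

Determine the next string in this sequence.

s(k+1) = s(k)·|·s(k) — each term doubles the last with '|' between the halves.
Doubling g|g|g|g|g|g|g|g with '|' between the halves:

g|g|g|g|g|g|g|g|g|g|g|g|g|g|g|g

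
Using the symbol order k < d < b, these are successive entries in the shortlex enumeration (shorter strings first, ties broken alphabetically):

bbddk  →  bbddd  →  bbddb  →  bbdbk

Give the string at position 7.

Continuing the enumeration 3 steps past bbdbk: bbdbk → bbdbd → bbdbb → (answer).

bbbkk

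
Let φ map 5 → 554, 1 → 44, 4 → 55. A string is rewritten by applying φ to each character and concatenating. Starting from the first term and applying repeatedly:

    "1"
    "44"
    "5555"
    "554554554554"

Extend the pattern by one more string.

Expanding 554554554554: 5→554, 5→554, 4→55, 5→554, 5→554, 4→55, 5→554, 5→554, 4→55, 5→554, 5→554, 4→55. Concatenated: 554 554 55 554 554 55 554 554 55 554 554 55.

55455455554554555545545555455455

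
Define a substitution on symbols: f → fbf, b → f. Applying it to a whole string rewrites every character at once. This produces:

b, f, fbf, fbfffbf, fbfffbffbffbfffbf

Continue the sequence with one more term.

Replace each of the 17 characters of fbfffbffbffbfffbf in place — fbf f fbf fbf fbf f fbf fbf f fbf fbf f fbf fbf fbf f fbf — and concatenate.

fbfffbffbffbfffbffbfffbffbfffbffbffbfffbf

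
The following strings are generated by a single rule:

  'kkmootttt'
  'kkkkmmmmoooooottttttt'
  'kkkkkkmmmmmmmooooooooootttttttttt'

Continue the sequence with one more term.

kkkkkkkkmmmmmmmmmmoooooooooooooottttttttttttt

Reading off run lengths: k runs 2, 4, 6; m runs 1, 4, 7; o runs 2, 6, 10; t runs 4, 7, 10 — each is linear in n (n = 1, 2, …).
At n = 4 the blocks have lengths 8, 10, 14, 13.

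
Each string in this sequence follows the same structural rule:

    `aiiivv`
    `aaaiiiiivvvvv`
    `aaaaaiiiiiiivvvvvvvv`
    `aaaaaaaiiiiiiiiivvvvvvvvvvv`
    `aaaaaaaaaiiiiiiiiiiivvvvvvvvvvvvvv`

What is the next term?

The n-th term is 2n-1 a's then 2n+1 i's then 3n-1 v's (n = 1, 2, …).
For the next term, n = 6, so the run lengths are 11, 13, 17.

aaaaaaaaaaaiiiiiiiiiiiiivvvvvvvvvvvvvvvvv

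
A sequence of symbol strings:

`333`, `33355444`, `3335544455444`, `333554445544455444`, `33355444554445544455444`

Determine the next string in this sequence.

Each term is the previous one with 55444 appended.
Applying this once more to 33355444554445544455444:

3335544455444554445544455444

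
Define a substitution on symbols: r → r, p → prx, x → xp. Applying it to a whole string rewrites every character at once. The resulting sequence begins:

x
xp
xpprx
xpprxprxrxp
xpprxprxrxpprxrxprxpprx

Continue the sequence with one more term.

xpprxprxrxpprxrxprxpprxprxrxprxpprxrxpprxprxrxp

φ(xpprxprxrxpprxrxprxpprx) expands symbol-by-symbol to xp prx prx r xp prx r xp r xp prx prx r xp r xp prx r xp prx prx r xp; joining the 23 pieces gives the next term.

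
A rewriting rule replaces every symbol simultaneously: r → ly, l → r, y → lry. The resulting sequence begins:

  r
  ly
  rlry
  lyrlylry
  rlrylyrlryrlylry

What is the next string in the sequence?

Rewriting the 16 symbols of rlrylyrlryrlylry one by one yields ly r ly lry r lry ly r ly lry ly r lry r ly lry; concatenated:

lyrlylryrlrylyrlylrylyrlryrlylry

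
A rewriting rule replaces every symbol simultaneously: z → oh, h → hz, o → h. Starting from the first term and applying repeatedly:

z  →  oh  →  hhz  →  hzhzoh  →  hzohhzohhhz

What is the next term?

hzohhhzhzohhhzhzhzoh

Expanding hzohhzohhhz: h→hz, z→oh, o→h, h→hz, h→hz, z→oh, o→h, h→hz, h→hz, h→hz, z→oh. Concatenated: hz oh h hz hz oh h hz hz hz oh.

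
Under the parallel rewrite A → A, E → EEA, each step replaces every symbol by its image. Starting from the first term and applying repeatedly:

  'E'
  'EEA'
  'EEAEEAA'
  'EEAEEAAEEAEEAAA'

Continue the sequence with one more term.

Rewriting the 15 symbols of EEAEEAAEEAEEAAA one by one yields EEA EEA A EEA EEA A A EEA EEA A EEA EEA A A A; concatenated:

EEAEEAAEEAEEAAAEEAEEAAEEAEEAAAA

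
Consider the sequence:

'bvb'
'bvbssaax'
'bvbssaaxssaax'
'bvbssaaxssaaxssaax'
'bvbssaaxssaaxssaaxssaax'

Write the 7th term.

bvbssaaxssaaxssaaxssaaxssaaxssaax

The strings grow by a fixed suffix ssaax each time.
From bvbssaaxssaaxssaaxssaax, 2 further steps: bvbssaaxssaaxssaaxssaax → bvbssaaxssaaxssaaxssaaxssaax → (answer).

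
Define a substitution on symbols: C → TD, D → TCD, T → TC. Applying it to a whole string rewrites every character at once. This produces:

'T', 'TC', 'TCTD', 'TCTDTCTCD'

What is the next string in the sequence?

TCTDTCTCDTCTDTCTDTCD

Rewriting each symbol of TCTDTCTCD: T→TC, C→TD, T→TC, D→TCD, T→TC, C→TD, T→TC, C→TD, D→TCD, which concatenates to TC TD TC TCD TC TD TC TD TCD.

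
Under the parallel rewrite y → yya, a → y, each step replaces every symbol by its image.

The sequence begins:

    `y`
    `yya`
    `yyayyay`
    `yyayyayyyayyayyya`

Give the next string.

yyayyayyyayyayyyayyayyayyyayyayyyayyayyay

φ(yyayyayyyayyayyya) expands symbol-by-symbol to yya yya y yya yya y yya yya yya y yya yya y yya yya yya y; joining the 17 pieces gives the next term.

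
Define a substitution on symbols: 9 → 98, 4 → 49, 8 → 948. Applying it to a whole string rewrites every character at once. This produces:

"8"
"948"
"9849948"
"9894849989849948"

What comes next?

φ(9894849989849948) expands symbol-by-symbol to 98 948 98 49 948 49 98 98 948 98 948 49 98 98 49 948; joining the 16 pieces gives the next term.

9894898499484998989489894849989849948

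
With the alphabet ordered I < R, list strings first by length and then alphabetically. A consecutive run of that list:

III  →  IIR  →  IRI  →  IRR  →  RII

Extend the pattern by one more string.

Find the rightmost character of RII below R, bump it to the next letter, and reset everything to its right to I.

RIR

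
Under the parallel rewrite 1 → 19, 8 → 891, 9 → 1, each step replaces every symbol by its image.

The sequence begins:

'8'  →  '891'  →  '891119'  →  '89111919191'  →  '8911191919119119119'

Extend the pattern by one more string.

Rewriting the 19 symbols of 8911191919119119119 one by one yields 891 1 19 19 19 1 19 1 19 1 19 19 1 19 19 1 19 19 1; concatenated:

89111919191191191191911919119191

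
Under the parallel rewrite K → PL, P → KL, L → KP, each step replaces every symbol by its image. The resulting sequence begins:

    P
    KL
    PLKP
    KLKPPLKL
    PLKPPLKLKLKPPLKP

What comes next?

Rewriting the 16 symbols of PLKPPLKLKLKPPLKP one by one yields KL KP PL KL KL KP PL KP PL KP PL KL KL KP PL KL; concatenated:

KLKPPLKLKLKPPLKPPLKPPLKLKLKPPLKL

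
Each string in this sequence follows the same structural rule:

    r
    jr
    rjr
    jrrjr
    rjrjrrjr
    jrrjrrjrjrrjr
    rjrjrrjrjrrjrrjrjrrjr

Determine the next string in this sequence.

jrrjrrjrjrrjrrjrjrrjrjrrjrrjrjrrjr

This is a Fibonacci-style word recurrence s(k) = s(k−2)·s(k−1): e.g. r·jr = rjr.
Continuing: jrrjrrjrjrrjr · rjrjrrjrjrrjrrjrjrrjr gives term 8.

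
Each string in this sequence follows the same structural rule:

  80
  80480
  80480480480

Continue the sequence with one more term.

Every step duplicates the string with '4' between the halves.
One more doubling of 80480480480 gives the answer.

80480480480480480480480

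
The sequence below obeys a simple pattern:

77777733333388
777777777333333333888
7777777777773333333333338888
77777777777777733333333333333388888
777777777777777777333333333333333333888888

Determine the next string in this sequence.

7777777777777777777773333333333333333333338888888

Reading off run lengths: 7 runs 6, 9, 12, 15, 18; 3 runs 6, 9, 12, 15, 18; 8 runs 2, 3, 4, 5, 6 — each is linear in n, where the shown terms are n = 2, 3, 4, 5, 6.
For the next term, n = 7, so the run lengths are 21, 21, 7.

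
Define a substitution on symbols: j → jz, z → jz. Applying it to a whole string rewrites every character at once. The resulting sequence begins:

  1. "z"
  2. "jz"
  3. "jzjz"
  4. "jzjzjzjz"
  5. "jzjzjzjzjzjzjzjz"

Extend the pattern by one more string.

jzjzjzjzjzjzjzjzjzjzjzjzjzjzjzjz

Applying the rule to each of the 16 symbols of jzjzjzjzjzjzjzjz gives the pieces jz jz jz jz jz jz jz jz jz jz jz jz jz jz jz jz, which concatenate to the answer.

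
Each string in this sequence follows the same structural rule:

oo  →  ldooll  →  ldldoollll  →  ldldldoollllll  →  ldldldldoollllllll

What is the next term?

Every step adds ld to the front and ll to the end of the previous string.
One more step from ldldldldoollllllll gives the answer.

ldldldldldoollllllllll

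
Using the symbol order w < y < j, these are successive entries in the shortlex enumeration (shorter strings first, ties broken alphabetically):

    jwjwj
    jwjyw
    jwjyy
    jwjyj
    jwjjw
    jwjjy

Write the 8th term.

jywww

Continuing the enumeration 2 steps past jwjjy: jwjjy → jwjjj → (answer).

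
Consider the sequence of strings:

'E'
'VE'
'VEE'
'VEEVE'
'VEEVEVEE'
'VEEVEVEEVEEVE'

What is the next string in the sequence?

VEEVEVEEVEEVEVEEVEVEE

Each term (from the third on) is the previous term followed by the one before it: term 3 = VE·E = VEE.
So term 7 is VEEVEVEEVEEVE·VEEVEVEE.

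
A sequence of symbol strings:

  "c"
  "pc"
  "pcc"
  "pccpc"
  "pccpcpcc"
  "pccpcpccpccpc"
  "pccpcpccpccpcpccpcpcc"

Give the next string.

pccpcpccpccpcpccpcpccpccpcpccpccpc

From term 3 onward, concatenate the last term with the second-to-last: pc·c = pcc, pcc·pc = pccpc, …
Continuing: pccpcpccpccpcpccpcpcc · pccpcpccpccpc gives term 8.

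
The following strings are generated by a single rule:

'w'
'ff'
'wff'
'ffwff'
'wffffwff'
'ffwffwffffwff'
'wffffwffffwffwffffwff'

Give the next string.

Each term (from the third on) is the two preceding terms concatenated in order: term 3 = w·ff = wff.
So term 8 is ffwffwffffwff·wffffwffffwffwffffwff.

ffwffwffffwffwffffwffffwffwffffwff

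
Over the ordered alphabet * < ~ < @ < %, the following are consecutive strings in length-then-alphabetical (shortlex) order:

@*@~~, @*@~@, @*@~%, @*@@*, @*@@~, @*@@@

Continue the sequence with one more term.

Find the rightmost character of @*@@@ below %, bump it to the next letter, and reset everything to its right to *.

@*@@%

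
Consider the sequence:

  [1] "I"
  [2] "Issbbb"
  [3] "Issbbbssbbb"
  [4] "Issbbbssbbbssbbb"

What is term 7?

Issbbbssbbbssbbbssbbbssbbbssbbb

The strings grow by a fixed suffix ssbbb each time.
From Issbbbssbbbssbbb, 3 further steps: Issbbbssbbbssbbb → Issbbbssbbbssbbbssbbb → Issbbbssbbbssbbbssbbbssbbb → (answer).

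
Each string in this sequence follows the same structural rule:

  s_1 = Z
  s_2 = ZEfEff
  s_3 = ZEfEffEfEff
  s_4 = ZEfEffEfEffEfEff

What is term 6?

Each term is the previous one with EfEff appended.
From ZEfEffEfEffEfEff, 2 further steps: ZEfEffEfEffEfEff → ZEfEffEfEffEfEffEfEff → (answer).

ZEfEffEfEffEfEffEfEffEfEff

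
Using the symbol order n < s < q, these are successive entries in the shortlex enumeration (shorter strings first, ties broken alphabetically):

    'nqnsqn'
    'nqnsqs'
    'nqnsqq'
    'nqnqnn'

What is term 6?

Stepping forward 2 times from nqnqnn: nqnqnn → nqnqns, then the target.

nqnqnq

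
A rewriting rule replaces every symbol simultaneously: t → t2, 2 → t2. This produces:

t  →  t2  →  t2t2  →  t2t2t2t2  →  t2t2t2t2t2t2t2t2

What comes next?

t2t2t2t2t2t2t2t2t2t2t2t2t2t2t2t2

Replace each of the 16 characters of t2t2t2t2t2t2t2t2 in place — t2 t2 t2 t2 t2 t2 t2 t2 t2 t2 t2 t2 t2 t2 t2 t2 — and concatenate.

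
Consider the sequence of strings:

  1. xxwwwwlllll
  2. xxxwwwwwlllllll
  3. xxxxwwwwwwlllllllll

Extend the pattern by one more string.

xxxxxwwwwwwwlllllllllll

Each string has the form x^{n-1} w^{n+1} l^{2n-1}, where the shown terms are n = 3, 4, 5.
Setting n = 6 gives 5, 7, 11 characters in each block.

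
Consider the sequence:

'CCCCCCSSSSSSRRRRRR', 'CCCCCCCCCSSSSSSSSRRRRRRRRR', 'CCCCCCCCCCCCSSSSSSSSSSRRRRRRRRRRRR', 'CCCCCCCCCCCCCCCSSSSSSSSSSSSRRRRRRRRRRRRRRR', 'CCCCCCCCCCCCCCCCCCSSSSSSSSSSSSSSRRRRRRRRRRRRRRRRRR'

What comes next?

Term n consists of 3n C's, followed by 2n+2 S's, followed by 3n R's, where the shown terms are n = 2, 3, 4, 5, 6.
At n = 7 the blocks have lengths 21, 16, 21.

CCCCCCCCCCCCCCCCCCCCCSSSSSSSSSSSSSSSSRRRRRRRRRRRRRRRRRRRRR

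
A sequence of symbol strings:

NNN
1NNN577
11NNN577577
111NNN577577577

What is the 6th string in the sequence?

Each term wraps the previous one in 1 on the left and 577 on the right.
From 111NNN577577577, 2 further steps: 111NNN577577577 → 1111NNN577577577577 → (answer).

11111NNN577577577577577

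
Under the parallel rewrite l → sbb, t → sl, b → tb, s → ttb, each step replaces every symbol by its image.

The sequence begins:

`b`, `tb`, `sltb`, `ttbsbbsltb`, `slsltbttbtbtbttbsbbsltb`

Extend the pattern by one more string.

Replace each of the 23 characters of slsltbttbtbtbttbsbbsltb in place — ttb sbb ttb sbb sl tb sl sl tb sl tb sl tb sl sl tb ttb tb tb ttb sbb sl tb — and concatenate.

ttbsbbttbsbbsltbslsltbsltbsltbslsltbttbtbtbttbsbbsltb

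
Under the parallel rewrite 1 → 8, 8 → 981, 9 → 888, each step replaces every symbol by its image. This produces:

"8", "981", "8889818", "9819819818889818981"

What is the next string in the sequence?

Replace each of the 19 characters of 9819819818889818981 in place — 888 981 8 888 981 8 888 981 8 981 981 981 888 981 8 981 888 981 8 — and concatenate.

88898188889818888981898198198188898189818889818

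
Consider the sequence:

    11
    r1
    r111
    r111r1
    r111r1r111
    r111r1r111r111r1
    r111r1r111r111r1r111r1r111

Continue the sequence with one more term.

This is a Fibonacci-style word recurrence s(k) = s(k−1)·s(k−2): e.g. r1·11 = r111.
Continuing: r111r1r111r111r1r111r1r111 · r111r1r111r111r1 gives term 8.

r111r1r111r111r1r111r1r111r111r1r111r111r1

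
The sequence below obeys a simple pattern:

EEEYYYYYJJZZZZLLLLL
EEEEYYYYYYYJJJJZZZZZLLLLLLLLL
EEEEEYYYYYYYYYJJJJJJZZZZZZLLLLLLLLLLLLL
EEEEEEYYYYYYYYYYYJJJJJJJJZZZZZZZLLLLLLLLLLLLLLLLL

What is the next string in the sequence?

EEEEEEEYYYYYYYYYYYYYJJJJJJJJJJZZZZZZZZLLLLLLLLLLLLLLLLLLLLL

The n-th term is n+2 E's then 2n+3 Y's then 2n J's then n+3 Z's then 4n+1 L's (n = 1, 2, …).
At n = 5 the blocks have lengths 7, 13, 10, 8, 21.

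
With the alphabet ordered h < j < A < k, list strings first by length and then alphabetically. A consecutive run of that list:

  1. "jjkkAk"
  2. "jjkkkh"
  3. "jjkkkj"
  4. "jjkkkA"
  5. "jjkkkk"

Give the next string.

Find the rightmost character of jjkkkk below k, bump it to the next letter, and reset everything to its right to h.

jAhhhh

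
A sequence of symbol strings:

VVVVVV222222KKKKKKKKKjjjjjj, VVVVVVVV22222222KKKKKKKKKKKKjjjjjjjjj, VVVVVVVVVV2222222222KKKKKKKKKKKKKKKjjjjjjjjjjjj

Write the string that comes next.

VVVVVVVVVVVV222222222222KKKKKKKKKKKKKKKKKKjjjjjjjjjjjjjjj

The n-th term is 2n+2 V's then 2n+2 2's then 3n+3 K's then 3n j's, where the shown terms are n = 2, 3, 4.
For the next term, n = 5, so the run lengths are 12, 12, 18, 15.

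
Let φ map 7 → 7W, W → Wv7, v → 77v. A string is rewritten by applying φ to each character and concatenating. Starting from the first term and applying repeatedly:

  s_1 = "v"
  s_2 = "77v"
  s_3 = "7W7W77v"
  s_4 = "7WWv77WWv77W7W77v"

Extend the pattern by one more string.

7WWv7Wv777v7W7WWv7Wv777v7W7WWv77WWv77W7W77v

φ(7WWv77WWv77W7W77v) expands symbol-by-symbol to 7W Wv7 Wv7 77v 7W 7W Wv7 Wv7 77v 7W 7W Wv7 7W Wv7 7W 7W 77v; joining the 17 pieces gives the next term.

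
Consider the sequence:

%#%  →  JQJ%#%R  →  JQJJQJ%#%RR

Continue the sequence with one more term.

Each term wraps the previous one in JQJ on the left and R on the right.
Applying this once more to JQJJQJ%#%RR:

JQJJQJJQJ%#%RRR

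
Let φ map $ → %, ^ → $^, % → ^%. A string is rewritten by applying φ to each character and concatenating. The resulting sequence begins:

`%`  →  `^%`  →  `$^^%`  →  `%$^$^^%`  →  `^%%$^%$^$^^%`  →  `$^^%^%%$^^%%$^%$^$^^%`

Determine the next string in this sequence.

Rewriting the 21 symbols of $^^%^%%$^^%%$^%$^$^^% one by one yields % $^ $^ ^% $^ ^% ^% % $^ $^ ^% ^% % $^ ^% % $^ % $^ $^ ^%; concatenated:

%$^$^^%$^^%^%%$^$^^%^%%$^^%%$^%$^$^^%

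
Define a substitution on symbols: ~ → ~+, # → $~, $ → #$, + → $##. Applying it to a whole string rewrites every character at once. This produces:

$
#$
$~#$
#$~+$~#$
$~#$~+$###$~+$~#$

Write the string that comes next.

Replace each of the 17 characters of $~#$~+$###$~+$~#$ in place — #$ ~+ $~ #$ ~+ $## #$ $~ $~ $~ #$ ~+ $## #$ ~+ $~ #$ — and concatenate.

#$~+$~#$~+$###$$~$~$~#$~+$###$~+$~#$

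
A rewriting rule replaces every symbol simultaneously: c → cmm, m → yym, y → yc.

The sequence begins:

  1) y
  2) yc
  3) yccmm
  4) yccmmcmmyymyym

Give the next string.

yccmmcmmyymyymcmmyymyymycycyymycycyym

φ(yccmmcmmyymyym) expands symbol-by-symbol to yc cmm cmm yym yym cmm yym yym yc yc yym yc yc yym; joining the 14 pieces gives the next term.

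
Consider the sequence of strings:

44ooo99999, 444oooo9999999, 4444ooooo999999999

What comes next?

44444oooooo99999999999

Term n consists of n 4's, followed by n+1 o's, followed by 2n+1 9's, where the shown terms are n = 2, 3, 4.
At n = 5 the blocks have lengths 5, 6, 11.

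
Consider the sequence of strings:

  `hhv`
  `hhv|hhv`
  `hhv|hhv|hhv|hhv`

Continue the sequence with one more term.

Every step duplicates the string with '|' between the halves.
Doubling hhv|hhv|hhv|hhv with '|' between the halves:

hhv|hhv|hhv|hhv|hhv|hhv|hhv|hhv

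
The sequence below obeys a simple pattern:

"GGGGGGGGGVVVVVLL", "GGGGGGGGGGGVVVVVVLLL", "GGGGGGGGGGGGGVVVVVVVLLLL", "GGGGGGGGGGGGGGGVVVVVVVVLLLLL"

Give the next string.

Term n consists of 2n+3 G's, followed by n+2 V's, followed by n-1 L's, where the shown terms are n = 3, 4, 5, 6.
At n = 7 the blocks have lengths 17, 9, 6.

GGGGGGGGGGGGGGGGGVVVVVVVVVLLLLLL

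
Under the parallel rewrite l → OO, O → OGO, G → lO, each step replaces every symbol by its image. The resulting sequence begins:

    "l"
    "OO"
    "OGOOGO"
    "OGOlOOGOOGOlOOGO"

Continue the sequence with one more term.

Rewriting the 16 symbols of OGOlOOGOOGOlOOGO one by one yields OGO lO OGO OO OGO OGO lO OGO OGO lO OGO OO OGO OGO lO OGO; concatenated:

OGOlOOGOOOOGOOGOlOOGOOGOlOOGOOOOGOOGOlOOGO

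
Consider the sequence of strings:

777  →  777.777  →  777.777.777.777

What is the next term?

Every step duplicates the string with '.' between the halves.
One more doubling of 777.777.777.777 gives the answer.

777.777.777.777.777.777.777.777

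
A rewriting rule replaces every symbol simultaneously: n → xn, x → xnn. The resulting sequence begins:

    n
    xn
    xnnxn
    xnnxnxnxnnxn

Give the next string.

xnnxnxnxnnxnxnnxnxnnxnxnxnnxn

Expanding xnnxnxnxnnxn: x→xnn, n→xn, n→xn, x→xnn, n→xn, x→xnn, n→xn, x→xnn, n→xn, n→xn, x→xnn, n→xn. Concatenated: xnn xn xn xnn xn xnn xn xnn xn xn xnn xn.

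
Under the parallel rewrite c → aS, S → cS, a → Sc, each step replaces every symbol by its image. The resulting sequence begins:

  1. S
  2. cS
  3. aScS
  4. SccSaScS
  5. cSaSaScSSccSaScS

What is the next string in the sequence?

aScSSccSSccSaScScSaSaScSSccSaScS

Replace each of the 16 characters of cSaSaScSSccSaScS in place — aS cS Sc cS Sc cS aS cS cS aS aS cS Sc cS aS cS — and concatenate.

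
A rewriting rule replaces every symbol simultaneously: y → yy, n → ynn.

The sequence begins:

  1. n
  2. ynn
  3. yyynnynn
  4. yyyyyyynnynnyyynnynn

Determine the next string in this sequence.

φ(yyyyyyynnynnyyynnynn) expands symbol-by-symbol to yy yy yy yy yy yy yy ynn ynn yy ynn ynn yy yy yy ynn ynn yy ynn ynn; joining the 20 pieces gives the next term.

yyyyyyyyyyyyyyynnynnyyynnynnyyyyyyynnynnyyynnynn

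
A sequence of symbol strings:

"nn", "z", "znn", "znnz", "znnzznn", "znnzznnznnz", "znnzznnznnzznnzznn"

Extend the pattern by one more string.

znnzznnznnzznnzznnznnzznnznnz

From term 3 onward, concatenate the last term with the second-to-last: z·nn = znn, znn·z = znnz, …
The next term joins znnzznnznnzznnzznn and znnzznnznnz.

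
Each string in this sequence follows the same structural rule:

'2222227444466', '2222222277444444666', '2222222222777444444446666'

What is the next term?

2222222222227777444444444466666

Each string has the form 2^{2n+2} 7^{n-1} 4^{2n} 6^{n}, where the shown terms are n = 2, 3, 4.
At n = 5 the blocks have lengths 12, 4, 10, 5.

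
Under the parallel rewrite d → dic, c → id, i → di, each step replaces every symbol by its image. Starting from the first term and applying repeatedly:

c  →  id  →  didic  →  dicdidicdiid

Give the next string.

dicdiiddicdidicdiiddicdididic

Expanding dicdidicdiid: d→dic, i→di, c→id, d→dic, i→di, d→dic, i→di, c→id, d→dic, i→di, i→di, d→dic. Concatenated: dic di id dic di dic di id dic di di dic.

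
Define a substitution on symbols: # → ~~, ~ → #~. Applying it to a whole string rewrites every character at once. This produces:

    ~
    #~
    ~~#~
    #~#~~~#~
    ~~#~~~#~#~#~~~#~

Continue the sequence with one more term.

#~#~~~#~#~#~~~#~~~#~~~#~#~#~~~#~

Applying the rule to each of the 16 symbols of ~~#~~~#~#~#~~~#~ gives the pieces #~ #~ ~~ #~ #~ #~ ~~ #~ ~~ #~ ~~ #~ #~ #~ ~~ #~, which concatenate to the answer.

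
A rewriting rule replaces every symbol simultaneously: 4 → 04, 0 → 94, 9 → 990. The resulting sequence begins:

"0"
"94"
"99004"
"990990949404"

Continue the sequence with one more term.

Rewriting each symbol of 990990949404: 9→990, 9→990, 0→94, 9→990, 9→990, 0→94, 9→990, 4→04, 9→990, 4→04, 0→94, 4→04, which concatenates to 990 990 94 990 990 94 990 04 990 04 94 04.

990990949909909499004990049404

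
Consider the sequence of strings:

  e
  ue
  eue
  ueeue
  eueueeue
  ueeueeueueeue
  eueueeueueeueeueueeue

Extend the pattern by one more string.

ueeueeueueeueeueueeueueeueeueueeue

Each term (from the third on) is the two preceding terms concatenated in order: term 3 = e·ue = eue.
So term 8 is ueeueeueueeue·eueueeueueeueeueueeue.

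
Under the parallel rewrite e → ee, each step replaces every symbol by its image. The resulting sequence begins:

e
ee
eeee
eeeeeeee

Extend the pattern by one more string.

Rewriting each symbol of eeeeeeee: e→ee, e→ee, e→ee, e→ee, e→ee, e→ee, e→ee, e→ee, which concatenates to ee ee ee ee ee ee ee ee.

eeeeeeeeeeeeeeee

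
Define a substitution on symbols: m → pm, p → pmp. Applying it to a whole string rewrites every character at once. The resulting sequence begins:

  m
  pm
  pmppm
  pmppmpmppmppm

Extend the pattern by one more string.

Applying the rule to each of the 13 symbols of pmppmpmppmppm gives the pieces pmp pm pmp pmp pm pmp pm pmp pmp pm pmp pmp pm, which concatenate to the answer.

pmppmpmppmppmpmppmpmppmppmpmppmppm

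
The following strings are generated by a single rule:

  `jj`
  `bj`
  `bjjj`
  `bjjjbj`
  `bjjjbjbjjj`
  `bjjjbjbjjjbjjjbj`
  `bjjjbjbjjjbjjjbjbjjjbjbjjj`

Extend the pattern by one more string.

This is a Fibonacci-style word recurrence s(k) = s(k−1)·s(k−2): e.g. bj·jj = bjjj.
The next term joins bjjjbjbjjjbjjjbjbjjjbjbjjj and bjjjbjbjjjbjjjbj.

bjjjbjbjjjbjjjbjbjjjbjbjjjbjjjbjbjjjbjjjbj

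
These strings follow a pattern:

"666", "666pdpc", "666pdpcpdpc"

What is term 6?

The strings grow by a fixed suffix pdpc each time.
From 666pdpcpdpc, 3 further steps: 666pdpcpdpc → 666pdpcpdpcpdpc → 666pdpcpdpcpdpcpdpc → (answer).

666pdpcpdpcpdpcpdpcpdpc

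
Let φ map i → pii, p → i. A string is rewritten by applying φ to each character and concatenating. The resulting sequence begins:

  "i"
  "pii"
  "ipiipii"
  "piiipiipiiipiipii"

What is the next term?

ipiipiipiiipiipiiipiipiipiiipiipiiipiipii

Replace each of the 17 characters of piiipiipiiipiipii in place — i pii pii pii i pii pii i pii pii pii i pii pii i pii pii — and concatenate.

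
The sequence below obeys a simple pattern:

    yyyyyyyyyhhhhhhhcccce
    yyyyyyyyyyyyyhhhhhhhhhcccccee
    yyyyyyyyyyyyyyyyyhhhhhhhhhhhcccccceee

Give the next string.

yyyyyyyyyyyyyyyyyyyyyhhhhhhhhhhhhhccccccceeee

Each string has the form y^{4n+1} h^{2n+3} c^{n+2} e^{n-1}, where the shown terms are n = 2, 3, 4.
At n = 5 the blocks have lengths 21, 13, 7, 4.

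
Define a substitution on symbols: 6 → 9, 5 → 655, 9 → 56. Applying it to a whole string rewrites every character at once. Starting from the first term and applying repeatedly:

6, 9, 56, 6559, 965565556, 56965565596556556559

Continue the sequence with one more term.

Replace each of the 20 characters of 56965565596556556559 in place — 655 9 56 9 655 655 9 655 655 56 9 655 655 9 655 655 9 655 655 56 — and concatenate.

655956965565596556555696556559655655965565556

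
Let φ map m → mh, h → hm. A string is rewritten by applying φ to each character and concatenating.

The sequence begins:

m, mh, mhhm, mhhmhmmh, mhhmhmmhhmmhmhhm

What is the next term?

mhhmhmmhhmmhmhhmhmmhmhhmmhhmhmmh

φ(mhhmhmmhhmmhmhhm) expands symbol-by-symbol to mh hm hm mh hm mh mh hm hm mh mh hm mh hm hm mh; joining the 16 pieces gives the next term.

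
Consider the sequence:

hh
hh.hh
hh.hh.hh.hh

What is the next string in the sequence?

s(k+1) = s(k)·.·s(k) — each term doubles the last with '.' between the halves.
One more doubling of hh.hh.hh.hh gives the answer.

hh.hh.hh.hh.hh.hh.hh.hh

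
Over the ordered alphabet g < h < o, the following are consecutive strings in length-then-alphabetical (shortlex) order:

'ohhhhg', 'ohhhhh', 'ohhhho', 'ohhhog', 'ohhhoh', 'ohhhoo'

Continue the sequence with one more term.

ohhogg

Find the rightmost character of ohhhoo below o, bump it to the next letter, and reset everything to its right to g.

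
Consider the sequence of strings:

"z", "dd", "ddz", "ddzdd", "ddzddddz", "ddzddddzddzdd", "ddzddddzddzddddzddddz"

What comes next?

This is a Fibonacci-style word recurrence s(k) = s(k−1)·s(k−2): e.g. dd·z = ddz.
So term 8 is ddzddddzddzddddzddddz·ddzddddzddzdd.

ddzddddzddzddddzddddzddzddddzddzdd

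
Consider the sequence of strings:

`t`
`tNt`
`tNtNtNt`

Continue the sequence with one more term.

Every step duplicates the string with 'N' between the halves.
So the next term is two copies of tNtNtNt with 'N' between the halves.

tNtNtNtNtNtNtNt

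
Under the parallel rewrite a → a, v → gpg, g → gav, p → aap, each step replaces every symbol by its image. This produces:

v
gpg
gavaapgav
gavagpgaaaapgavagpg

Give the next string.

Rewriting the 19 symbols of gavagpgaaaapgavagpg one by one yields gav a gpg a gav aap gav a a a a aap gav a gpg a gav aap gav; concatenated:

gavagpgagavaapgavaaaaaapgavagpgagavaapgav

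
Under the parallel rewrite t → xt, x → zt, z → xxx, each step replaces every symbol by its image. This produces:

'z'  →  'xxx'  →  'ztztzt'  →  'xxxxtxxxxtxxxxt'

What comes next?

Rewriting the 15 symbols of xxxxtxxxxtxxxxt one by one yields zt zt zt zt xt zt zt zt zt xt zt zt zt zt xt; concatenated:

ztztztztxtztztztztxtztztztztxt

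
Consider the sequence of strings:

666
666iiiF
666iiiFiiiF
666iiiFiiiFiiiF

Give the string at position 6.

Every step adds iiiF to the end: s(k+1) = s(k)·iiiF.
From 666iiiFiiiFiiiF, 2 further steps: 666iiiFiiiFiiiF → 666iiiFiiiFiiiFiiiF → (answer).

666iiiFiiiFiiiFiiiFiiiF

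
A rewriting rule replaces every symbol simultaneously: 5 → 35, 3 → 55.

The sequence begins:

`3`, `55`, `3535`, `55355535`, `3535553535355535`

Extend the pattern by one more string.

55355535353555355535553535355535

Replace each of the 16 characters of 3535553535355535 in place — 55 35 55 35 35 35 55 35 55 35 55 35 35 35 55 35 — and concatenate.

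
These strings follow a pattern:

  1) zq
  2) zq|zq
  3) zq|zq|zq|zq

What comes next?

Each string is two copies of the previous one joined by '|'.
One more doubling of zq|zq|zq|zq gives the answer.

zq|zq|zq|zq|zq|zq|zq|zq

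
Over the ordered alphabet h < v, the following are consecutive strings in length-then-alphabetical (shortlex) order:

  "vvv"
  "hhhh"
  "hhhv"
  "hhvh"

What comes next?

The successor of hhvh increments the rightmost position that isn't already v and resets every position after it to h.

hhvv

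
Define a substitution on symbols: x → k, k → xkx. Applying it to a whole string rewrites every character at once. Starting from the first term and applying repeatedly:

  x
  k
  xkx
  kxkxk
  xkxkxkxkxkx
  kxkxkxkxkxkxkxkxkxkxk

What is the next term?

Rewriting the 21 symbols of kxkxkxkxkxkxkxkxkxkxk one by one yields xkx k xkx k xkx k xkx k xkx k xkx k xkx k xkx k xkx k xkx k xkx; concatenated:

xkxkxkxkxkxkxkxkxkxkxkxkxkxkxkxkxkxkxkxkxkx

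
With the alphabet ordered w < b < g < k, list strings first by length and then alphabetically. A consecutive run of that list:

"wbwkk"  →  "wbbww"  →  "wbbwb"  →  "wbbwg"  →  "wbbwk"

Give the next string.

Find the rightmost character of wbbwk below k, bump it to the next letter, and reset everything to its right to w.

wbbbw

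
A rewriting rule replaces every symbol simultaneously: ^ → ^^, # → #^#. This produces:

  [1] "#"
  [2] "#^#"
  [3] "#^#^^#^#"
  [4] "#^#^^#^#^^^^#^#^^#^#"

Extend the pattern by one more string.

#^#^^#^#^^^^#^#^^#^#^^^^^^^^#^#^^#^#^^^^#^#^^#^#

Replace each of the 20 characters of #^#^^#^#^^^^#^#^^#^# in place — #^# ^^ #^# ^^ ^^ #^# ^^ #^# ^^ ^^ ^^ ^^ #^# ^^ #^# ^^ ^^ #^# ^^ #^# — and concatenate.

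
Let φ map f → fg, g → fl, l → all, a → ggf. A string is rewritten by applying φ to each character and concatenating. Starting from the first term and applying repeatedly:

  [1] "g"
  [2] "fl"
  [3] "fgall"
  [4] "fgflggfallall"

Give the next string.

Applying the rule to each of the 13 symbols of fgflggfallall gives the pieces fg fl fg all fl fl fg ggf all all ggf all all, which concatenate to the answer.

fgflfgallflflfgggfallallggfallall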